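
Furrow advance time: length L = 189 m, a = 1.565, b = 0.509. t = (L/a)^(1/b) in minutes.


t = (L/a)^(1/b)
t = (189/1.565)^(1/0.509)
t = 120.766773^(1/0.509)

12310.3404 min


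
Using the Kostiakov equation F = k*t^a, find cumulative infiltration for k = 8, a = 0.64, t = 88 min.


F = k * t^a = 8 * 88^0.64
F = 8 * 17.557752

140.4620 mm


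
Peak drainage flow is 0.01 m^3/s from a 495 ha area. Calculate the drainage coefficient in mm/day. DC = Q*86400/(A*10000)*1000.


DC = Q * 86400 / (A * 10000) * 1000
DC = 0.01 * 86400 / (495 * 10000) * 1000
DC = 864000.0000 / 4950000

0.1745 mm/day


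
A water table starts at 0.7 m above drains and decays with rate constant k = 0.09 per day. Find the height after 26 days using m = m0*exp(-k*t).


m = m0 * exp(-k*t)
m = 0.7 * exp(-0.09 * 26)
m = 0.7 * exp(-2.3400)

0.0674 m


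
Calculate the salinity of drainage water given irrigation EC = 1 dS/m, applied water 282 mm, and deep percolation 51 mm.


EC_dw = EC_iw * D_iw / D_dw
EC_dw = 1 * 282 / 51
EC_dw = 282 / 51

5.5294 dS/m


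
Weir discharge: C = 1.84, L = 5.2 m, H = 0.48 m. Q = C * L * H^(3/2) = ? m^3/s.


Q = C * L * H^(3/2) = 1.84 * 5.2 * 0.48^1.5 = 1.84 * 5.2 * 0.332554

3.1819 m^3/s


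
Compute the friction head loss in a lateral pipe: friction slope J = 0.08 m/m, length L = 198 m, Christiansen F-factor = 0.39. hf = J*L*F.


hf = J * L * F = 0.08 * 198 * 0.39 = 6.1776 m

6.1776 m


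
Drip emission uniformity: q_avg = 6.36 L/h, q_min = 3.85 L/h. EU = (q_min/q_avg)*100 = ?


EU = (q_min/q_avg)*100 = (3.85/6.36)*100 = 60.5346%

60.5346 %


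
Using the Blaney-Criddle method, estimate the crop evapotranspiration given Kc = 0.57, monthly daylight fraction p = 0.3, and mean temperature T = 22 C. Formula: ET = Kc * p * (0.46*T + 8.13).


ET = Kc * p * (0.46*T + 8.13)
ET = 0.57 * 0.3 * (0.46*22 + 8.13)
ET = 0.57 * 0.3 * 18.2500

3.1207 mm/day


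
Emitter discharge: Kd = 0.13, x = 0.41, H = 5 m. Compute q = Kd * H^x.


q = Kd * H^x = 0.13 * 5^0.41 = 0.13 * 1.934540

0.2515 L/h


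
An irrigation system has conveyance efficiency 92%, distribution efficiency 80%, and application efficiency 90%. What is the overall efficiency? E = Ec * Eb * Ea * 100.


Ec = 0.92, Eb = 0.8, Ea = 0.9
E = 0.92 * 0.8 * 0.9 * 100 = 66.2400%

66.2400 %


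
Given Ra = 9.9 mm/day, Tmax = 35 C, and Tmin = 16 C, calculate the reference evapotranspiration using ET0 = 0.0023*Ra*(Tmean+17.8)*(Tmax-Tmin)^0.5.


Tmean = (Tmax + Tmin)/2 = (35 + 16)/2 = 25.5
ET0 = 0.0023 * 9.9 * (25.5 + 17.8) * sqrt(35 - 16)
ET0 = 0.0023 * 9.9 * 43.3 * 4.358899

4.2976 mm/day


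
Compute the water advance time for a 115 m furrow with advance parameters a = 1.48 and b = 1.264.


t = (L/a)^(1/b)
t = (115/1.48)^(1/1.264)
t = 77.702703^(1/1.264)

31.3039 min


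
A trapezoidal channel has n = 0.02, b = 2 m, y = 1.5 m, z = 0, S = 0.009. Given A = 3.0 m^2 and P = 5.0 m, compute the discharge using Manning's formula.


R = A/P = 3.0/5.0 = 0.600000
Q = (1/0.02) * 3.0 * 0.600000^(2/3) * 0.009^0.5

10.1231 m^3/s


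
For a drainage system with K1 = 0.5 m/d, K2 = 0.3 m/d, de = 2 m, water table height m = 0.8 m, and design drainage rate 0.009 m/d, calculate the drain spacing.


S^2 = 8*K2*de*m/q + 4*K1*m^2/q
S^2 = 8*0.3*2*0.8/0.009 + 4*0.5*0.8^2/0.009
S = sqrt(568.8889)

23.8514 m


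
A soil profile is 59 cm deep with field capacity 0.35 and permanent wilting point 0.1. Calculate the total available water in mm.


AWC = (FC - PWP) * d * 10
AWC = (0.35 - 0.1) * 59 * 10
AWC = 0.2500 * 59 * 10

147.5000 mm


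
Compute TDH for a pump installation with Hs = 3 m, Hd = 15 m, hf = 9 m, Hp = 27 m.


TDH = Hs + Hd + hf + Hp = 3 + 15 + 9 + 27 = 54

54 m


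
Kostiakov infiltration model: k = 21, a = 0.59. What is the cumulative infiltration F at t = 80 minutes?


F = k * t^a = 21 * 80^0.59
F = 21 * 13.268539

278.6393 mm


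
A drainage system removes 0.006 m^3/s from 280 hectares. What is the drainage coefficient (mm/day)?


DC = Q * 86400 / (A * 10000) * 1000
DC = 0.006 * 86400 / (280 * 10000) * 1000
DC = 518400.0000 / 2800000

0.1851 mm/day


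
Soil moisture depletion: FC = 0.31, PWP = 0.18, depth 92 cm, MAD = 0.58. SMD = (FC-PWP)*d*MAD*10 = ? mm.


SMD = (FC - PWP) * d * MAD * 10
SMD = (0.31 - 0.18) * 92 * 0.58 * 10
SMD = 0.1300 * 92 * 0.58 * 10

69.3680 mm


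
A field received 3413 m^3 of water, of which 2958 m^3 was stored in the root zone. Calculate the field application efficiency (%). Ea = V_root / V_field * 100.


Ea = V_root / V_field * 100 = 2958 / 3413 * 100 = 86.6686%

86.6686 %


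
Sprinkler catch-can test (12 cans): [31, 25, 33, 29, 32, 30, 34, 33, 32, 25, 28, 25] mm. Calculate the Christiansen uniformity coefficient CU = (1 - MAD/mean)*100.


mean = 29.750000 mm
MAD = 2.791667 mm
CU = (1 - 2.791667/29.750000)*100

90.6162 %


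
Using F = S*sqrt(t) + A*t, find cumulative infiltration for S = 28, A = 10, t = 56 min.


F = S*sqrt(t) + A*t
F = 28*sqrt(56) + 10*56
F = 28*7.483315 + 560

769.5328 mm


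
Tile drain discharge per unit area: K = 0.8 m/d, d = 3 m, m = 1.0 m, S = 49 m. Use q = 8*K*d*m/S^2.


q = 8*K*d*m/S^2
q = 8*0.8*3*1.0/49^2
q = 19.2000 / 2401

0.0080 m/d


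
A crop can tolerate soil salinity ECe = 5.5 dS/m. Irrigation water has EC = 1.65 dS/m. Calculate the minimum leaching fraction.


LR = ECiw / (5*ECe - ECiw)
LR = 1.65 / (5*5.5 - 1.65)
LR = 1.65 / 25.8500

0.0638


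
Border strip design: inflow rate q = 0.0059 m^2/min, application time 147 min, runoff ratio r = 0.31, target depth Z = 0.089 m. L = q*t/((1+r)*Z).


L = q*t/((1+r)*Z)
L = 0.0059*147/((1+0.31)*0.089)
L = 0.8673/0.11659

7.4389 m


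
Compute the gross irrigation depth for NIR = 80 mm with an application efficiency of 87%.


Ea = 87% = 0.87
GID = NIR / Ea = 80 / 0.87 = 91.9540 mm

91.9540 mm


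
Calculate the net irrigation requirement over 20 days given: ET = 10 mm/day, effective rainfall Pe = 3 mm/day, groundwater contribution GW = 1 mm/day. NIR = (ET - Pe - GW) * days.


Daily deficit = ET - Pe - GW = 10 - 3 - 1 = 6 mm/day
NIR = 6 * 20 = 120 mm

120.0000 mm


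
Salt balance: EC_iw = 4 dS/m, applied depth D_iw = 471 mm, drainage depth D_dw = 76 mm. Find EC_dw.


EC_dw = EC_iw * D_iw / D_dw
EC_dw = 4 * 471 / 76
EC_dw = 1884 / 76

24.7895 dS/m


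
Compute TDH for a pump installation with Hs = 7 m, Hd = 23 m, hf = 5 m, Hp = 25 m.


TDH = Hs + Hd + hf + Hp = 7 + 23 + 5 + 25 = 60

60 m


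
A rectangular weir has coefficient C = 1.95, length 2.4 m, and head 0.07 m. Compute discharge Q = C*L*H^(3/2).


Q = C * L * H^(3/2) = 1.95 * 2.4 * 0.07^1.5 = 1.95 * 2.4 * 0.018520

0.0867 m^3/s


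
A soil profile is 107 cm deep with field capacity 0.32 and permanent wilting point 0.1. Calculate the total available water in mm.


AWC = (FC - PWP) * d * 10
AWC = (0.32 - 0.1) * 107 * 10
AWC = 0.2200 * 107 * 10

235.4000 mm


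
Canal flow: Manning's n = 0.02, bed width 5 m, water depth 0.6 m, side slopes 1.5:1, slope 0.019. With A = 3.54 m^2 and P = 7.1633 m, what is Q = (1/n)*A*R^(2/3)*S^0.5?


R = A/P = 3.54/7.1633 = 0.494186
Q = (1/0.02) * 3.54 * 0.494186^(2/3) * 0.019^0.5

15.2503 m^3/s


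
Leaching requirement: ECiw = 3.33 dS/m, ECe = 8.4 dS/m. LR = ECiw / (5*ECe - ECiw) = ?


LR = ECiw / (5*ECe - ECiw)
LR = 3.33 / (5*8.4 - 3.33)
LR = 3.33 / 38.6700

0.0861


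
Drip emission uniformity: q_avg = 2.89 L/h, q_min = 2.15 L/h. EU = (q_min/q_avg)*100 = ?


EU = (q_min/q_avg)*100 = (2.15/2.89)*100 = 74.3945%

74.3945 %


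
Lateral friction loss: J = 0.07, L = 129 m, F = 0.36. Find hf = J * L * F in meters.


hf = J * L * F = 0.07 * 129 * 0.36 = 3.2508 m

3.2508 m


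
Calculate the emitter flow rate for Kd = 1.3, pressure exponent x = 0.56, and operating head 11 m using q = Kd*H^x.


q = Kd * H^x = 1.3 * 11^0.56 = 1.3 * 3.829834

4.9788 L/h


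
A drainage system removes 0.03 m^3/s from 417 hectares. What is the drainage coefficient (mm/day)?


DC = Q * 86400 / (A * 10000) * 1000
DC = 0.03 * 86400 / (417 * 10000) * 1000
DC = 2592000.0000 / 4170000

0.6216 mm/day


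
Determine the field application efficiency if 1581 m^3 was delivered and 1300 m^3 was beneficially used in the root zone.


Ea = V_root / V_field * 100 = 1300 / 1581 * 100 = 82.2264%

82.2264 %


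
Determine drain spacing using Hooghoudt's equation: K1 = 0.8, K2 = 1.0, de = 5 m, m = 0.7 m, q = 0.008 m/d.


S^2 = 8*K2*de*m/q + 4*K1*m^2/q
S^2 = 8*1.0*5*0.7/0.008 + 4*0.8*0.7^2/0.008
S = sqrt(3696.0000)

60.7947 m


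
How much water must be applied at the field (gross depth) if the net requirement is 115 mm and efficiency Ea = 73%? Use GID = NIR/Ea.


Ea = 73% = 0.73
GID = NIR / Ea = 115 / 0.73 = 157.5342 mm

157.5342 mm


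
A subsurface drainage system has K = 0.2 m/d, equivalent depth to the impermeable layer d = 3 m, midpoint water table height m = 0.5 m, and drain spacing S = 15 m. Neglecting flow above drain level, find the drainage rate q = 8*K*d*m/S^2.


q = 8*K*d*m/S^2
q = 8*0.2*3*0.5/15^2
q = 2.4000 / 225

0.0107 m/d


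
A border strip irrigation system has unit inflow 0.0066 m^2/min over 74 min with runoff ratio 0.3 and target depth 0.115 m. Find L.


L = q*t/((1+r)*Z)
L = 0.0066*74/((1+0.3)*0.115)
L = 0.4884/0.1495

3.2669 m


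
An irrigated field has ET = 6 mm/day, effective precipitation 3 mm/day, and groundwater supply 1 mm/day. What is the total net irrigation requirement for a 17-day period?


Daily deficit = ET - Pe - GW = 6 - 3 - 1 = 2 mm/day
NIR = 2 * 17 = 34 mm

34.0000 mm


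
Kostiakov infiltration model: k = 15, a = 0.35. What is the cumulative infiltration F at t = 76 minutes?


F = k * t^a = 15 * 76^0.35
F = 15 * 4.552865

68.2930 mm


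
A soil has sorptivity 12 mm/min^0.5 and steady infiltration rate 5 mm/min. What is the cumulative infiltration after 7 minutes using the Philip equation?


F = S*sqrt(t) + A*t
F = 12*sqrt(7) + 5*7
F = 12*2.645751 + 35

66.7490 mm


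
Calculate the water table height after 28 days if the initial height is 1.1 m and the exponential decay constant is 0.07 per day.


m = m0 * exp(-k*t)
m = 1.1 * exp(-0.07 * 28)
m = 1.1 * exp(-1.9600)

0.1549 m


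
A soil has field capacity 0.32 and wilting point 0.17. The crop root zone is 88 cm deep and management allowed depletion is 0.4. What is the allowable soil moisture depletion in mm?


SMD = (FC - PWP) * d * MAD * 10
SMD = (0.32 - 0.17) * 88 * 0.4 * 10
SMD = 0.1500 * 88 * 0.4 * 10

52.8000 mm


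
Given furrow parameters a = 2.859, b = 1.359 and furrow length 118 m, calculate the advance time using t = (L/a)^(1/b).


t = (L/a)^(1/b)
t = (118/2.859)^(1/1.359)
t = 41.273172^(1/1.359)

15.4477 min


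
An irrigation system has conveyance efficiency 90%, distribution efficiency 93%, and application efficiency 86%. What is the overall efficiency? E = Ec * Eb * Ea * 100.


Ec = 0.9, Eb = 0.93, Ea = 0.86
E = 0.9 * 0.93 * 0.86 * 100 = 71.9820%

71.9820 %


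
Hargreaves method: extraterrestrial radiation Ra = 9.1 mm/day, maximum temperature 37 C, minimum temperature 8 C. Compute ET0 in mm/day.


Tmean = (Tmax + Tmin)/2 = (37 + 8)/2 = 22.5
ET0 = 0.0023 * 9.1 * (22.5 + 17.8) * sqrt(37 - 8)
ET0 = 0.0023 * 9.1 * 40.3 * 5.385165

4.5423 mm/day


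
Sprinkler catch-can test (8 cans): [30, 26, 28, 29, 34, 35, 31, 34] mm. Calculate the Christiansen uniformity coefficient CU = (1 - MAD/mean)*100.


mean = 30.875000 mm
MAD = 2.625000 mm
CU = (1 - 2.625000/30.875000)*100

91.4980 %


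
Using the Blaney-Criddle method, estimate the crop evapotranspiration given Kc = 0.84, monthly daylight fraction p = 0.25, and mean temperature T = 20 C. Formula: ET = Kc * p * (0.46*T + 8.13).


ET = Kc * p * (0.46*T + 8.13)
ET = 0.84 * 0.25 * (0.46*20 + 8.13)
ET = 0.84 * 0.25 * 17.3300

3.6393 mm/day


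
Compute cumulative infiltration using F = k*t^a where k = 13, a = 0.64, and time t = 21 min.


F = k * t^a = 13 * 21^0.64
F = 13 * 7.018113

91.2355 mm


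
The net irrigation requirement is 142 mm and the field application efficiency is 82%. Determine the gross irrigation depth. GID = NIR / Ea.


Ea = 82% = 0.82
GID = NIR / Ea = 142 / 0.82 = 173.1707 mm

173.1707 mm


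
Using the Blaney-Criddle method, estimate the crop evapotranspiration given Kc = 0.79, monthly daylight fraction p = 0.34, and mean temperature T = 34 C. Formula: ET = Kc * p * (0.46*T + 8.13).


ET = Kc * p * (0.46*T + 8.13)
ET = 0.79 * 0.34 * (0.46*34 + 8.13)
ET = 0.79 * 0.34 * 23.7700

6.3846 mm/day


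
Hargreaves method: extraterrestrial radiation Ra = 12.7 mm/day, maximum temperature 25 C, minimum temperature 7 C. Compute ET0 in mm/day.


Tmean = (Tmax + Tmin)/2 = (25 + 7)/2 = 16.0
ET0 = 0.0023 * 12.7 * (16.0 + 17.8) * sqrt(25 - 7)
ET0 = 0.0023 * 12.7 * 33.8 * 4.242641

4.1888 mm/day


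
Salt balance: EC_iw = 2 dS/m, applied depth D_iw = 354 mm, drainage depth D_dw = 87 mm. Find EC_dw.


EC_dw = EC_iw * D_iw / D_dw
EC_dw = 2 * 354 / 87
EC_dw = 708 / 87

8.1379 dS/m


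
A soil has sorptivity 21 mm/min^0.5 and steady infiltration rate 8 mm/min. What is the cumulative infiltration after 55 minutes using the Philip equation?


F = S*sqrt(t) + A*t
F = 21*sqrt(55) + 8*55
F = 21*7.416198 + 440

595.7402 mm


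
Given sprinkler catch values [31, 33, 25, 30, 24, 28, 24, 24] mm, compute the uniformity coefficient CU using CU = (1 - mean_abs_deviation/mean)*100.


mean = 27.375000 mm
MAD = 3.125000 mm
CU = (1 - 3.125000/27.375000)*100

88.5845 %


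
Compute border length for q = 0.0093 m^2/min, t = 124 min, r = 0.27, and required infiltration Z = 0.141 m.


L = q*t/((1+r)*Z)
L = 0.0093*124/((1+0.27)*0.141)
L = 1.1532/0.17907

6.4399 m


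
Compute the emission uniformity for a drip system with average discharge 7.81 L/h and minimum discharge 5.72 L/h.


EU = (q_min/q_avg)*100 = (5.72/7.81)*100 = 73.2394%

73.2394 %


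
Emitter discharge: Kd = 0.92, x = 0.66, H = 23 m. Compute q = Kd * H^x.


q = Kd * H^x = 0.92 * 23^0.66 = 0.92 * 7.920277

7.2867 L/h


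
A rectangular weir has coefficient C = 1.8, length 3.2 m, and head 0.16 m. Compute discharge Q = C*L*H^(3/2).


Q = C * L * H^(3/2) = 1.8 * 3.2 * 0.16^1.5 = 1.8 * 3.2 * 0.064000

0.3686 m^3/s


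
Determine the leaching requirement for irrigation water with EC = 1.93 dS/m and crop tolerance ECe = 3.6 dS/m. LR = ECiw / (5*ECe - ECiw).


LR = ECiw / (5*ECe - ECiw)
LR = 1.93 / (5*3.6 - 1.93)
LR = 1.93 / 16.0700

0.1201


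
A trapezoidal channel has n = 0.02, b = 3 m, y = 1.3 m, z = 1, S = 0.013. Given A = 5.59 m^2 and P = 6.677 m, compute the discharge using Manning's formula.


R = A/P = 5.59/6.677 = 0.837202
Q = (1/0.02) * 5.59 * 0.837202^(2/3) * 0.013^0.5

28.3079 m^3/s


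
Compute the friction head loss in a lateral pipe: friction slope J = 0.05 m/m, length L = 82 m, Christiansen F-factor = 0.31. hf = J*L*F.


hf = J * L * F = 0.05 * 82 * 0.31 = 1.2710 m

1.2710 m


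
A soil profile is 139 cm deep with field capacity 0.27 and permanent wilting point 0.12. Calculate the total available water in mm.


AWC = (FC - PWP) * d * 10
AWC = (0.27 - 0.12) * 139 * 10
AWC = 0.1500 * 139 * 10

208.5000 mm


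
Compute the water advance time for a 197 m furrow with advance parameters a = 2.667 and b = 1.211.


t = (L/a)^(1/b)
t = (197/2.667)^(1/1.211)
t = 73.865767^(1/1.211)

34.9054 min


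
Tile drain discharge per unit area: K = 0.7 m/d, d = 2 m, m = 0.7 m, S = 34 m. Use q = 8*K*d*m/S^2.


q = 8*K*d*m/S^2
q = 8*0.7*2*0.7/34^2
q = 7.8400 / 1156

0.0068 m/d


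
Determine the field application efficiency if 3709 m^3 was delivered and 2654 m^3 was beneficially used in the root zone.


Ea = V_root / V_field * 100 = 2654 / 3709 * 100 = 71.5557%

71.5557 %


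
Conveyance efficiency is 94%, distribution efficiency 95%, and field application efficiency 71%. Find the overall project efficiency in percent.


Ec = 0.94, Eb = 0.95, Ea = 0.71
E = 0.94 * 0.95 * 0.71 * 100 = 63.4030%

63.4030 %


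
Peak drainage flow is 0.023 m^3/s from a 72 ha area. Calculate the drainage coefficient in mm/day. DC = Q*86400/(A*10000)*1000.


DC = Q * 86400 / (A * 10000) * 1000
DC = 0.023 * 86400 / (72 * 10000) * 1000
DC = 1987200.0000 / 720000

2.7600 mm/day


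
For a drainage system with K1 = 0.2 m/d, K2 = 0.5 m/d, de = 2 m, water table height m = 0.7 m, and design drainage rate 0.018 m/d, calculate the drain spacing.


S^2 = 8*K2*de*m/q + 4*K1*m^2/q
S^2 = 8*0.5*2*0.7/0.018 + 4*0.2*0.7^2/0.018
S = sqrt(332.8889)

18.2452 m


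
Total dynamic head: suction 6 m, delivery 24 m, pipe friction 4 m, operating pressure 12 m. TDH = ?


TDH = Hs + Hd + hf + Hp = 6 + 24 + 4 + 12 = 46

46 m


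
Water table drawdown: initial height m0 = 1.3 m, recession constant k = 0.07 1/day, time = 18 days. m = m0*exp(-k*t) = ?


m = m0 * exp(-k*t)
m = 1.3 * exp(-0.07 * 18)
m = 1.3 * exp(-1.2600)

0.3688 m


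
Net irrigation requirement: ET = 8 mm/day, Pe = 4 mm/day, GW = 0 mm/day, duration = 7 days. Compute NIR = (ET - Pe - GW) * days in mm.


Daily deficit = ET - Pe - GW = 8 - 4 - 0 = 4 mm/day
NIR = 4 * 7 = 28 mm

28.0000 mm


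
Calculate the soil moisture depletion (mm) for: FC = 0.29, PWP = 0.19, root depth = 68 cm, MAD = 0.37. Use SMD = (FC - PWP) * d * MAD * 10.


SMD = (FC - PWP) * d * MAD * 10
SMD = (0.29 - 0.19) * 68 * 0.37 * 10
SMD = 0.1000 * 68 * 0.37 * 10

25.1600 mm


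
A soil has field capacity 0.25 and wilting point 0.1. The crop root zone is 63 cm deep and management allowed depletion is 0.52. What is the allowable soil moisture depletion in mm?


SMD = (FC - PWP) * d * MAD * 10
SMD = (0.25 - 0.1) * 63 * 0.52 * 10
SMD = 0.1500 * 63 * 0.52 * 10

49.1400 mm


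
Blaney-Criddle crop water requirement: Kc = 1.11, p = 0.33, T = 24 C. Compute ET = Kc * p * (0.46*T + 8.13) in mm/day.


ET = Kc * p * (0.46*T + 8.13)
ET = 1.11 * 0.33 * (0.46*24 + 8.13)
ET = 1.11 * 0.33 * 19.1700

7.0220 mm/day


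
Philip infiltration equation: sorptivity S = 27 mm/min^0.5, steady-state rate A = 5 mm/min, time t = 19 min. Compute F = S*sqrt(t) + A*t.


F = S*sqrt(t) + A*t
F = 27*sqrt(19) + 5*19
F = 27*4.358899 + 95

212.6903 mm


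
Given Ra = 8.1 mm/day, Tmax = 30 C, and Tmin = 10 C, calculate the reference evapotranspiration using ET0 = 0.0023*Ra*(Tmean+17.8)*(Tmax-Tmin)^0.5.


Tmean = (Tmax + Tmin)/2 = (30 + 10)/2 = 20.0
ET0 = 0.0023 * 8.1 * (20.0 + 17.8) * sqrt(30 - 10)
ET0 = 0.0023 * 8.1 * 37.8 * 4.472136

3.1493 mm/day


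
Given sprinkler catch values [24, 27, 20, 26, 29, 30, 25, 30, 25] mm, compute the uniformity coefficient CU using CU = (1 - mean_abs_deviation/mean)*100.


mean = 26.222222 mm
MAD = 2.469136 mm
CU = (1 - 2.469136/26.222222)*100

90.5838 %


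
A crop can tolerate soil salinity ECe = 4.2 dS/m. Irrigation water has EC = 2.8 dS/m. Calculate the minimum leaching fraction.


LR = ECiw / (5*ECe - ECiw)
LR = 2.8 / (5*4.2 - 2.8)
LR = 2.8 / 18.2000

0.1538


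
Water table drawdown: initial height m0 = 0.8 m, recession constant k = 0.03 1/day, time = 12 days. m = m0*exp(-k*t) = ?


m = m0 * exp(-k*t)
m = 0.8 * exp(-0.03 * 12)
m = 0.8 * exp(-0.3600)

0.5581 m


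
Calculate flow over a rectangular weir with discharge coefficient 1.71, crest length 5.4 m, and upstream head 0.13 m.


Q = C * L * H^(3/2) = 1.71 * 5.4 * 0.13^1.5 = 1.71 * 5.4 * 0.046872

0.4328 m^3/s


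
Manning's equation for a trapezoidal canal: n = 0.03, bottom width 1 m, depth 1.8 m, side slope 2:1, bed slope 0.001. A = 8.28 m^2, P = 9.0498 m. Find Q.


R = A/P = 8.28/9.0498 = 0.914937
Q = (1/0.03) * 8.28 * 0.914937^(2/3) * 0.001^0.5

8.2256 m^3/s


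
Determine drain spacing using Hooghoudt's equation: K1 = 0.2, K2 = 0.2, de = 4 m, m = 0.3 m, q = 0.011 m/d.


S^2 = 8*K2*de*m/q + 4*K1*m^2/q
S^2 = 8*0.2*4*0.3/0.011 + 4*0.2*0.3^2/0.011
S = sqrt(181.0909)

13.4570 m


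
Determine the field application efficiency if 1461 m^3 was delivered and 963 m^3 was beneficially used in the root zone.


Ea = V_root / V_field * 100 = 963 / 1461 * 100 = 65.9138%

65.9138 %


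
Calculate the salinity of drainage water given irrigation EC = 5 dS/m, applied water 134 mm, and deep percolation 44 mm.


EC_dw = EC_iw * D_iw / D_dw
EC_dw = 5 * 134 / 44
EC_dw = 670 / 44

15.2273 dS/m


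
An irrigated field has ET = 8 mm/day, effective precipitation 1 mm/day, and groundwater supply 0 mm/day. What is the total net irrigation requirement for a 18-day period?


Daily deficit = ET - Pe - GW = 8 - 1 - 0 = 7 mm/day
NIR = 7 * 18 = 126 mm

126.0000 mm


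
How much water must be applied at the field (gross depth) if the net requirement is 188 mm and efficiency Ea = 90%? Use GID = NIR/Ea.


Ea = 90% = 0.9
GID = NIR / Ea = 188 / 0.9 = 208.8889 mm

208.8889 mm


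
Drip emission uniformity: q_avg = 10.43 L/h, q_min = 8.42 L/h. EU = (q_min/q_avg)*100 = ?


EU = (q_min/q_avg)*100 = (8.42/10.43)*100 = 80.7287%

80.7287 %


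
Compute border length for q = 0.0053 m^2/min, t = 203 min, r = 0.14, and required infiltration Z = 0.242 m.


L = q*t/((1+r)*Z)
L = 0.0053*203/((1+0.14)*0.242)
L = 1.0759/0.27588

3.8999 m


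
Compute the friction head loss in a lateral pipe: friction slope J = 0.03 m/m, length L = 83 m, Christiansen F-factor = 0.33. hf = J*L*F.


hf = J * L * F = 0.03 * 83 * 0.33 = 0.8217 m

0.8217 m


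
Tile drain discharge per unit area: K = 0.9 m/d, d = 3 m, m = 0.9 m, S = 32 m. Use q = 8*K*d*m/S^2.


q = 8*K*d*m/S^2
q = 8*0.9*3*0.9/32^2
q = 19.4400 / 1024

0.0190 m/d


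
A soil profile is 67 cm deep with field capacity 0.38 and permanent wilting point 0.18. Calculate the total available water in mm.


AWC = (FC - PWP) * d * 10
AWC = (0.38 - 0.18) * 67 * 10
AWC = 0.2000 * 67 * 10

134.0000 mm


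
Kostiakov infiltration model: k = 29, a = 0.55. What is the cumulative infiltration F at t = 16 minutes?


F = k * t^a = 29 * 16^0.55
F = 29 * 4.594793

133.2490 mm


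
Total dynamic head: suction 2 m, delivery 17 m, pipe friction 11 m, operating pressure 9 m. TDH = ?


TDH = Hs + Hd + hf + Hp = 2 + 17 + 11 + 9 = 39

39 m


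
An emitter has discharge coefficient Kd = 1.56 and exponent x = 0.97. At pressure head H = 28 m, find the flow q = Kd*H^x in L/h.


q = Kd * H^x = 1.56 * 28^0.97 = 1.56 * 25.336306

39.5246 L/h


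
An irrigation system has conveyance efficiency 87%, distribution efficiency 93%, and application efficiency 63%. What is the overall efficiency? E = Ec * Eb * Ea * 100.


Ec = 0.87, Eb = 0.93, Ea = 0.63
E = 0.87 * 0.93 * 0.63 * 100 = 50.9733%

50.9733 %


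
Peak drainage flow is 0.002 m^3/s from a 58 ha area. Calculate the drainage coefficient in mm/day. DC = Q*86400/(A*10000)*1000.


DC = Q * 86400 / (A * 10000) * 1000
DC = 0.002 * 86400 / (58 * 10000) * 1000
DC = 172800.0000 / 580000

0.2979 mm/day


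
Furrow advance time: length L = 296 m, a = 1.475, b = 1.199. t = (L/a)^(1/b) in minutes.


t = (L/a)^(1/b)
t = (296/1.475)^(1/1.199)
t = 200.677966^(1/1.199)

83.2434 min


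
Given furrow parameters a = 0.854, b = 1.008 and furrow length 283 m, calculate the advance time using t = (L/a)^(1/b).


t = (L/a)^(1/b)
t = (283/0.854)^(1/1.008)
t = 331.381733^(1/1.008)

316.4652 min


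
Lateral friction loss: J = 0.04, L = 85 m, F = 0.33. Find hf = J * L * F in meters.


hf = J * L * F = 0.04 * 85 * 0.33 = 1.1220 m

1.1220 m


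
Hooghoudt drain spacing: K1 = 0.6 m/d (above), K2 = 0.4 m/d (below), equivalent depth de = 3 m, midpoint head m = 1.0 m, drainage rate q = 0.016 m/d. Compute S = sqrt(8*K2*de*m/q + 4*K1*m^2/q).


S^2 = 8*K2*de*m/q + 4*K1*m^2/q
S^2 = 8*0.4*3*1.0/0.016 + 4*0.6*1.0^2/0.016
S = sqrt(750.0000)

27.3861 m


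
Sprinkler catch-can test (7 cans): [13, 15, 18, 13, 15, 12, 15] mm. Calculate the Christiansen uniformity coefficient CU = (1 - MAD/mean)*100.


mean = 14.428571 mm
MAD = 1.510204 mm
CU = (1 - 1.510204/14.428571)*100

89.5332 %


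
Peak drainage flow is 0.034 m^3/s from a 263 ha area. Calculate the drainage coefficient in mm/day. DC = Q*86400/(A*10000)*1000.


DC = Q * 86400 / (A * 10000) * 1000
DC = 0.034 * 86400 / (263 * 10000) * 1000
DC = 2937600.0000 / 2630000

1.1170 mm/day


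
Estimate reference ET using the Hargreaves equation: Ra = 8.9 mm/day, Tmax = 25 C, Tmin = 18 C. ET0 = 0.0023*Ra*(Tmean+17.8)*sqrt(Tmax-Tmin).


Tmean = (Tmax + Tmin)/2 = (25 + 18)/2 = 21.5
ET0 = 0.0023 * 8.9 * (21.5 + 17.8) * sqrt(25 - 18)
ET0 = 0.0023 * 8.9 * 39.3 * 2.645751

2.1284 mm/day


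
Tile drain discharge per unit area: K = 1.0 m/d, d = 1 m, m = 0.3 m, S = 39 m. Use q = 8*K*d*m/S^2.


q = 8*K*d*m/S^2
q = 8*1.0*1*0.3/39^2
q = 2.4000 / 1521

0.0016 m/d


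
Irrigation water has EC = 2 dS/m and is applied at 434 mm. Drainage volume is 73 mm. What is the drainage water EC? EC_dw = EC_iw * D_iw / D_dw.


EC_dw = EC_iw * D_iw / D_dw
EC_dw = 2 * 434 / 73
EC_dw = 868 / 73

11.8904 dS/m


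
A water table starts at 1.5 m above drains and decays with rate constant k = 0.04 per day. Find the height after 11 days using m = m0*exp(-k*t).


m = m0 * exp(-k*t)
m = 1.5 * exp(-0.04 * 11)
m = 1.5 * exp(-0.4400)

0.9661 m


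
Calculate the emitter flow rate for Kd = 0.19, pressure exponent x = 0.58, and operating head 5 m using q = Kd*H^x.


q = Kd * H^x = 0.19 * 5^0.58 = 0.19 * 2.543329

0.4832 L/h


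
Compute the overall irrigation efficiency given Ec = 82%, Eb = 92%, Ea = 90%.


Ec = 0.82, Eb = 0.92, Ea = 0.9
E = 0.82 * 0.92 * 0.9 * 100 = 67.8960%

67.8960 %


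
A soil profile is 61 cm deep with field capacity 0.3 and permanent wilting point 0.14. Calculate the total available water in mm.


AWC = (FC - PWP) * d * 10
AWC = (0.3 - 0.14) * 61 * 10
AWC = 0.1600 * 61 * 10

97.6000 mm


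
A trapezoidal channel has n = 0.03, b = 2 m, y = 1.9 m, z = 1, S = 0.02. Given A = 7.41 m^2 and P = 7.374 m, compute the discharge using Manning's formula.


R = A/P = 7.41/7.374 = 1.004882
Q = (1/0.03) * 7.41 * 1.004882^(2/3) * 0.02^0.5

35.0447 m^3/s


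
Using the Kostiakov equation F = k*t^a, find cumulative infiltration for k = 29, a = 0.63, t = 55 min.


F = k * t^a = 29 * 55^0.63
F = 29 * 12.486148

362.0983 mm


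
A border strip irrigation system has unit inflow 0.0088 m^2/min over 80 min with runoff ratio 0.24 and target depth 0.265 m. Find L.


L = q*t/((1+r)*Z)
L = 0.0088*80/((1+0.24)*0.265)
L = 0.704/0.3286

2.1424 m


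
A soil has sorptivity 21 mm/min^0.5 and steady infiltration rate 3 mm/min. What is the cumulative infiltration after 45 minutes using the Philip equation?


F = S*sqrt(t) + A*t
F = 21*sqrt(45) + 3*45
F = 21*6.708204 + 135

275.8723 mm


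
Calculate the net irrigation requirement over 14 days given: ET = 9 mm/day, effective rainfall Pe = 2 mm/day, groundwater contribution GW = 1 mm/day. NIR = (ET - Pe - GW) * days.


Daily deficit = ET - Pe - GW = 9 - 2 - 1 = 6 mm/day
NIR = 6 * 14 = 84 mm

84.0000 mm


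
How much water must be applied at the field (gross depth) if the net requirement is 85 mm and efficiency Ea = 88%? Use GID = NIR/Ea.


Ea = 88% = 0.88
GID = NIR / Ea = 85 / 0.88 = 96.5909 mm

96.5909 mm


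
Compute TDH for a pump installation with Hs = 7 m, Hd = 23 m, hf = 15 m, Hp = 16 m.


TDH = Hs + Hd + hf + Hp = 7 + 23 + 15 + 16 = 61

61 m


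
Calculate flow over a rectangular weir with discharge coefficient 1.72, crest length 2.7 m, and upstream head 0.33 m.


Q = C * L * H^(3/2) = 1.72 * 2.7 * 0.33^1.5 = 1.72 * 2.7 * 0.189571

0.8804 m^3/s


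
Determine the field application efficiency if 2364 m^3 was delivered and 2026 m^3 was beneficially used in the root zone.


Ea = V_root / V_field * 100 = 2026 / 2364 * 100 = 85.7022%

85.7022 %


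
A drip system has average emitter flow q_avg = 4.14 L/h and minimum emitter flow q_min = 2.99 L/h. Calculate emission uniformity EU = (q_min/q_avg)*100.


EU = (q_min/q_avg)*100 = (2.99/4.14)*100 = 72.2222%

72.2222 %


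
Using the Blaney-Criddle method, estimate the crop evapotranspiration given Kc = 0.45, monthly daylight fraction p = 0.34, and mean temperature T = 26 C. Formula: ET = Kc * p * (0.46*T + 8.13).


ET = Kc * p * (0.46*T + 8.13)
ET = 0.45 * 0.34 * (0.46*26 + 8.13)
ET = 0.45 * 0.34 * 20.0900

3.0738 mm/day


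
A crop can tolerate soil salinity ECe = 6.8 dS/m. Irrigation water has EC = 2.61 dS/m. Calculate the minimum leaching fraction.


LR = ECiw / (5*ECe - ECiw)
LR = 2.61 / (5*6.8 - 2.61)
LR = 2.61 / 31.3900

0.0831


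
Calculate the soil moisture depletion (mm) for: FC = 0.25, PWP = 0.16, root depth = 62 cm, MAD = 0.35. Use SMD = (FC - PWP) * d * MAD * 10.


SMD = (FC - PWP) * d * MAD * 10
SMD = (0.25 - 0.16) * 62 * 0.35 * 10
SMD = 0.0900 * 62 * 0.35 * 10

19.5300 mm


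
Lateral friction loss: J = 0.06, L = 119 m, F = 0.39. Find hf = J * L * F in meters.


hf = J * L * F = 0.06 * 119 * 0.39 = 2.7846 m

2.7846 m


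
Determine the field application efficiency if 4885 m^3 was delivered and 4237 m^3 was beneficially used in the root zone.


Ea = V_root / V_field * 100 = 4237 / 4885 * 100 = 86.7349%

86.7349 %


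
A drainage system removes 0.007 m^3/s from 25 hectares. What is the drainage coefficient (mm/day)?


DC = Q * 86400 / (A * 10000) * 1000
DC = 0.007 * 86400 / (25 * 10000) * 1000
DC = 604800.0000 / 250000

2.4192 mm/day


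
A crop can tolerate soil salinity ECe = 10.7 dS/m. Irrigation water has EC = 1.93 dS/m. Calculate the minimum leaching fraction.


LR = ECiw / (5*ECe - ECiw)
LR = 1.93 / (5*10.7 - 1.93)
LR = 1.93 / 51.5700

0.0374


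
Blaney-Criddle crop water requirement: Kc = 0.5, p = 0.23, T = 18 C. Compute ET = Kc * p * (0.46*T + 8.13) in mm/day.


ET = Kc * p * (0.46*T + 8.13)
ET = 0.5 * 0.23 * (0.46*18 + 8.13)
ET = 0.5 * 0.23 * 16.4100

1.8872 mm/day


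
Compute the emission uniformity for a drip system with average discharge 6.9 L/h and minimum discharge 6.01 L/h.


EU = (q_min/q_avg)*100 = (6.01/6.9)*100 = 87.1014%

87.1014 %


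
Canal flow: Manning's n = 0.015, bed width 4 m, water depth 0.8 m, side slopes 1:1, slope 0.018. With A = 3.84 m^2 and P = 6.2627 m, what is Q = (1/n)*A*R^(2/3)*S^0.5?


R = A/P = 3.84/6.2627 = 0.613154
Q = (1/0.015) * 3.84 * 0.613154^(2/3) * 0.018^0.5

24.7888 m^3/s


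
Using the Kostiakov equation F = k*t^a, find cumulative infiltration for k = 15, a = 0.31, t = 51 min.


F = k * t^a = 15 * 51^0.31
F = 15 * 3.383349

50.7502 mm


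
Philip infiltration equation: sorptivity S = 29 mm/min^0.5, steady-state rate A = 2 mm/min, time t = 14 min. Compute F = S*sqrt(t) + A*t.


F = S*sqrt(t) + A*t
F = 29*sqrt(14) + 2*14
F = 29*3.741657 + 28

136.5081 mm


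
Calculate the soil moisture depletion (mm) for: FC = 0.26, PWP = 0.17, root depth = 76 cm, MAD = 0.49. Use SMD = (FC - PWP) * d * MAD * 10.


SMD = (FC - PWP) * d * MAD * 10
SMD = (0.26 - 0.17) * 76 * 0.49 * 10
SMD = 0.0900 * 76 * 0.49 * 10

33.5160 mm


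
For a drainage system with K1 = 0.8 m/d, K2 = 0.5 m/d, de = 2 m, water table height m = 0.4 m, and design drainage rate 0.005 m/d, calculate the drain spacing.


S^2 = 8*K2*de*m/q + 4*K1*m^2/q
S^2 = 8*0.5*2*0.4/0.005 + 4*0.8*0.4^2/0.005
S = sqrt(742.4000)

27.2470 m


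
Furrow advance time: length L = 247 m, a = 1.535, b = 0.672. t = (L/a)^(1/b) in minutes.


t = (L/a)^(1/b)
t = (247/1.535)^(1/0.672)
t = 160.912052^(1/0.672)

1921.3830 min


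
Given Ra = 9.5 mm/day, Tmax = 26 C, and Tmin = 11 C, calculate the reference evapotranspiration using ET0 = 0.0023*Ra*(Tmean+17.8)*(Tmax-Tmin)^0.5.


Tmean = (Tmax + Tmin)/2 = (26 + 11)/2 = 18.5
ET0 = 0.0023 * 9.5 * (18.5 + 17.8) * sqrt(26 - 11)
ET0 = 0.0023 * 9.5 * 36.3 * 3.872983

3.0719 mm/day


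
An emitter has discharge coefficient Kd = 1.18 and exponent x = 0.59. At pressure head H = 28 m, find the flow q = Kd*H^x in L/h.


q = Kd * H^x = 1.18 * 28^0.59 = 1.18 * 7.142056

8.4276 L/h


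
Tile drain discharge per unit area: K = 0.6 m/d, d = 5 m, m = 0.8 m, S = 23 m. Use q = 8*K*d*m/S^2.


q = 8*K*d*m/S^2
q = 8*0.6*5*0.8/23^2
q = 19.2000 / 529

0.0363 m/d


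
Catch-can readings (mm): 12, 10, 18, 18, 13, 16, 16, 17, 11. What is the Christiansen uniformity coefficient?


mean = 14.555556 mm
MAD = 2.716049 mm
CU = (1 - 2.716049/14.555556)*100

81.3401 %


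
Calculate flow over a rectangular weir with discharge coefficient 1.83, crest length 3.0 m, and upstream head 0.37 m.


Q = C * L * H^(3/2) = 1.83 * 3.0 * 0.37^1.5 = 1.83 * 3.0 * 0.225062

1.2356 m^3/s


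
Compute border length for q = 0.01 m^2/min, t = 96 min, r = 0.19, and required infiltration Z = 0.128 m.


L = q*t/((1+r)*Z)
L = 0.01*96/((1+0.19)*0.128)
L = 0.96/0.15232

6.3025 m


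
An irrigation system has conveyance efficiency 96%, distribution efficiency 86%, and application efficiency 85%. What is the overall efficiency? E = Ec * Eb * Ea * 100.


Ec = 0.96, Eb = 0.86, Ea = 0.85
E = 0.96 * 0.86 * 0.85 * 100 = 70.1760%

70.1760 %


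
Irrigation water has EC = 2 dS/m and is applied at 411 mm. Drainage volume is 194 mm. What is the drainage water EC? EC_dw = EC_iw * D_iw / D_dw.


EC_dw = EC_iw * D_iw / D_dw
EC_dw = 2 * 411 / 194
EC_dw = 822 / 194

4.2371 dS/m


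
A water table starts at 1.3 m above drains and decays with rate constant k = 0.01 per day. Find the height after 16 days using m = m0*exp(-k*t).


m = m0 * exp(-k*t)
m = 1.3 * exp(-0.01 * 16)
m = 1.3 * exp(-0.1600)

1.1078 m


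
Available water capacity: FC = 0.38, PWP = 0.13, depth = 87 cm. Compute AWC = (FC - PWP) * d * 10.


AWC = (FC - PWP) * d * 10
AWC = (0.38 - 0.13) * 87 * 10
AWC = 0.2500 * 87 * 10

217.5000 mm


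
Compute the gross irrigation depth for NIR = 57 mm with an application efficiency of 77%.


Ea = 77% = 0.77
GID = NIR / Ea = 57 / 0.77 = 74.0260 mm

74.0260 mm


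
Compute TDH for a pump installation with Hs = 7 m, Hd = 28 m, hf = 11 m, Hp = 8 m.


TDH = Hs + Hd + hf + Hp = 7 + 28 + 11 + 8 = 54

54 m


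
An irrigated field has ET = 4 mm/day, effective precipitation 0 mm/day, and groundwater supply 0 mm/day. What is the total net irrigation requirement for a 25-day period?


Daily deficit = ET - Pe - GW = 4 - 0 - 0 = 4 mm/day
NIR = 4 * 25 = 100 mm

100.0000 mm


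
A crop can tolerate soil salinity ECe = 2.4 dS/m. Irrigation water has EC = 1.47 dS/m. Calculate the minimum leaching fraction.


LR = ECiw / (5*ECe - ECiw)
LR = 1.47 / (5*2.4 - 1.47)
LR = 1.47 / 10.5300

0.1396


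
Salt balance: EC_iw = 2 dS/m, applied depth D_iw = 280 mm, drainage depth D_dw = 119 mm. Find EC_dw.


EC_dw = EC_iw * D_iw / D_dw
EC_dw = 2 * 280 / 119
EC_dw = 560 / 119

4.7059 dS/m


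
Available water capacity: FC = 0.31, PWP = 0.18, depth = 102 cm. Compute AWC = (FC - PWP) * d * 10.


AWC = (FC - PWP) * d * 10
AWC = (0.31 - 0.18) * 102 * 10
AWC = 0.1300 * 102 * 10

132.6000 mm


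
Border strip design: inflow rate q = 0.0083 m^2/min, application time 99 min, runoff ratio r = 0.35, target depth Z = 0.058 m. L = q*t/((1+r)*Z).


L = q*t/((1+r)*Z)
L = 0.0083*99/((1+0.35)*0.058)
L = 0.8217/0.0783

10.4943 m


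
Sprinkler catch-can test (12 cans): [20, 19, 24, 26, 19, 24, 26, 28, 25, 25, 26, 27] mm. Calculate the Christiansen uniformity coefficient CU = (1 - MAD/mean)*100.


mean = 24.083333 mm
MAD = 2.402778 mm
CU = (1 - 2.402778/24.083333)*100

90.0231 %


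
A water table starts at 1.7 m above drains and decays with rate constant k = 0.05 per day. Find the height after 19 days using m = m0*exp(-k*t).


m = m0 * exp(-k*t)
m = 1.7 * exp(-0.05 * 19)
m = 1.7 * exp(-0.9500)

0.6575 m


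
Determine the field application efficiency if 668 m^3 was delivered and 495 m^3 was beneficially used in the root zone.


Ea = V_root / V_field * 100 = 495 / 668 * 100 = 74.1018%

74.1018 %


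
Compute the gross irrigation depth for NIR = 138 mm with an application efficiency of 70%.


Ea = 70% = 0.7
GID = NIR / Ea = 138 / 0.7 = 197.1429 mm

197.1429 mm


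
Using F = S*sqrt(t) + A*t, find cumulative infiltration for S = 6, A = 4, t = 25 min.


F = S*sqrt(t) + A*t
F = 6*sqrt(25) + 4*25
F = 6*5.000000 + 100

130.0000 mm


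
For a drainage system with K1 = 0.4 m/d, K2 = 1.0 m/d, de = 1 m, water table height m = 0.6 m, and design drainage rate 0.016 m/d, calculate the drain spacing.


S^2 = 8*K2*de*m/q + 4*K1*m^2/q
S^2 = 8*1.0*1*0.6/0.016 + 4*0.4*0.6^2/0.016
S = sqrt(336.0000)

18.3303 m


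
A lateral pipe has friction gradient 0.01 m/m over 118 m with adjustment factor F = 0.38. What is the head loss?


hf = J * L * F = 0.01 * 118 * 0.38 = 0.4484 m

0.4484 m


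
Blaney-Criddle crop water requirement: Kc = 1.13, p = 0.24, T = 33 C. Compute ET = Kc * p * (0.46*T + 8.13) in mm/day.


ET = Kc * p * (0.46*T + 8.13)
ET = 1.13 * 0.24 * (0.46*33 + 8.13)
ET = 1.13 * 0.24 * 23.3100

6.3217 mm/day


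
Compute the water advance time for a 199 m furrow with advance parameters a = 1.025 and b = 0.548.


t = (L/a)^(1/b)
t = (199/1.025)^(1/0.548)
t = 194.146341^(1/0.548)

14976.7737 min


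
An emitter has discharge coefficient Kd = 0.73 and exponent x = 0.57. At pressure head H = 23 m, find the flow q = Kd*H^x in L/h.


q = Kd * H^x = 0.73 * 23^0.57 = 0.73 * 5.972895

4.3602 L/h


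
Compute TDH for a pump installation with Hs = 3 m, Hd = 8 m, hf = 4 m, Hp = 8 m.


TDH = Hs + Hd + hf + Hp = 3 + 8 + 4 + 8 = 23

23 m


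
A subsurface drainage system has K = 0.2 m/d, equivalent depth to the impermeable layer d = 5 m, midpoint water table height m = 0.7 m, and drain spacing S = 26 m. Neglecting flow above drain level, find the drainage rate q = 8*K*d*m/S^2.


q = 8*K*d*m/S^2
q = 8*0.2*5*0.7/26^2
q = 5.6000 / 676

0.0083 m/d


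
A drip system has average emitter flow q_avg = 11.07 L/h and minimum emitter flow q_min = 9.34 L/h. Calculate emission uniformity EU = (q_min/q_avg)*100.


EU = (q_min/q_avg)*100 = (9.34/11.07)*100 = 84.3722%

84.3722 %


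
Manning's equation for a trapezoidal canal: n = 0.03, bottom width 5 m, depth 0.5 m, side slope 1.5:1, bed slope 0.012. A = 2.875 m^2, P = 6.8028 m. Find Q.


R = A/P = 2.875/6.8028 = 0.422620
Q = (1/0.03) * 2.875 * 0.422620^(2/3) * 0.012^0.5

5.9121 m^3/s


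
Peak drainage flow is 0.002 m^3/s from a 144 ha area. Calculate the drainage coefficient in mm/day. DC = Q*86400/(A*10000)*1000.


DC = Q * 86400 / (A * 10000) * 1000
DC = 0.002 * 86400 / (144 * 10000) * 1000
DC = 172800.0000 / 1440000

0.1200 mm/day


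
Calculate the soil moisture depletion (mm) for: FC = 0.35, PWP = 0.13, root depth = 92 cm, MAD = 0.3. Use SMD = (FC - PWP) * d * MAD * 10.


SMD = (FC - PWP) * d * MAD * 10
SMD = (0.35 - 0.13) * 92 * 0.3 * 10
SMD = 0.2200 * 92 * 0.3 * 10

60.7200 mm


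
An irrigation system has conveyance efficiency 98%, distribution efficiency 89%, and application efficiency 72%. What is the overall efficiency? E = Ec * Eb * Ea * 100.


Ec = 0.98, Eb = 0.89, Ea = 0.72
E = 0.98 * 0.89 * 0.72 * 100 = 62.7984%

62.7984 %


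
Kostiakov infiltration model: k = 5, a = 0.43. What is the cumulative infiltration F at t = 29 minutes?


F = k * t^a = 5 * 29^0.43
F = 5 * 4.254330

21.2717 mm


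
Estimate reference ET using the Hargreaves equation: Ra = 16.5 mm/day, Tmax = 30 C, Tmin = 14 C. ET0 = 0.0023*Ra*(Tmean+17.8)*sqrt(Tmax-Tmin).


Tmean = (Tmax + Tmin)/2 = (30 + 14)/2 = 22.0
ET0 = 0.0023 * 16.5 * (22.0 + 17.8) * sqrt(30 - 14)
ET0 = 0.0023 * 16.5 * 39.8 * 4.000000

6.0416 mm/day


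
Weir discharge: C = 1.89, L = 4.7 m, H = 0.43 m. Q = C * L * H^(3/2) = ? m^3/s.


Q = C * L * H^(3/2) = 1.89 * 4.7 * 0.43^1.5 = 1.89 * 4.7 * 0.281970

2.5047 m^3/s


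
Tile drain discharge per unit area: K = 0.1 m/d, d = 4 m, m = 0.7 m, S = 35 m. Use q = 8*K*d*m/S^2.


q = 8*K*d*m/S^2
q = 8*0.1*4*0.7/35^2
q = 2.2400 / 1225

0.0018 m/d
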